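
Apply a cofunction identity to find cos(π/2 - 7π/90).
cos(π/2 - 7π/90) = sin(7π/90) = 0.2419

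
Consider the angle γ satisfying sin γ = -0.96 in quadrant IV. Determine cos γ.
cos γ = √(1 - sin²γ) = 0.28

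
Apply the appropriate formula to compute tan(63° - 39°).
tan(63° - 39°) = (tan 63° - tan 39°)/(1 + tan 63° tan 39°) = 0.4452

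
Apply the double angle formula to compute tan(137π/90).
tan(137π/90) = 2 tan 137π/180 / (1 - tan²137π/180) = -14.3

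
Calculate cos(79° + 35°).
cos(79° + 35°) = cos 79° cos 35° - sin 79° sin 35° = -0.4067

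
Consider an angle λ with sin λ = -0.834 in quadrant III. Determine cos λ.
cos λ = ±√(1 - sin²λ) = -0.5518 (negative in QIII)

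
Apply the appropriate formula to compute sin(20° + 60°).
sin(20° + 60°) = sin 20° cos 60° + cos 20° sin 60° = 0.9848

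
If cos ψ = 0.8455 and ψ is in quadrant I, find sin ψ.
sin ψ = 0.534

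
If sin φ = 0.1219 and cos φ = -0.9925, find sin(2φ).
sin(2φ) = 2 sin φ cos φ = -0.242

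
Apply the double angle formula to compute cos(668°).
cos(668°) = cos²334° - sin²334° = 0.6157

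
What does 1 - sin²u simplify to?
1 - sin²u = cos²u (using Pythagorean identity)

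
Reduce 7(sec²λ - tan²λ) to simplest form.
7(sec²λ - tan²λ) = 7 (using Pythagorean identity)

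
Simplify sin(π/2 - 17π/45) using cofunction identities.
sin(π/2 - 17π/45) = cos(17π/45)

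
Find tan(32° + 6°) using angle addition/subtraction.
tan(32° + 6°) = (tan 32° + tan 6°)/(1 - tan 32° tan 6°) = 0.7813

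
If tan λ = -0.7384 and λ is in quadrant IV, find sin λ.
sin λ = -0.594 (using tan²λ + 1 = sec²λ)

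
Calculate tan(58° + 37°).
tan(58° + 37°) = (tan 58° + tan 37°)/(1 - tan 58° tan 37°) = -11.43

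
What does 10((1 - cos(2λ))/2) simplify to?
10((1 - cos(2λ))/2) = 10(sin²λ) (using Power reduction)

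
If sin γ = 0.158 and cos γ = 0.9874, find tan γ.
tan γ = sin γ / cos γ = 0.16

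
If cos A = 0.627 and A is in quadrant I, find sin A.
sin A = 0.779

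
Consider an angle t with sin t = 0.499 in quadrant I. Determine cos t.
cos t = √(1 - sin²t) = 0.8666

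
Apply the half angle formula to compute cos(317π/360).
cos(317π/360) = -√((1 + cos 317π/180)/2) = -0.9304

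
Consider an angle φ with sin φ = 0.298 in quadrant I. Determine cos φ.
cos φ = √(1 - sin²φ) = 0.9546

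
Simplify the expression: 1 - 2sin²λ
1 - 2sin²λ = cos(2λ) (using Double angle)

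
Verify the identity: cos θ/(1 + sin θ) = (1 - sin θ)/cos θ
RHS = (1 - sin θ)(1 + sin θ) / (cos θ(1 + sin θ)) = (1 - sin²θ) / (cos θ(1 + sin θ)) = cos²θ / (cos θ(1 + sin θ)) = cos θ/(1 + sin θ) = LHS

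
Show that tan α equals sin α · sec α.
RHS = sin α · (1/cos α) = sin α/cos α = tan α = LHS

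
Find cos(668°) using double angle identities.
cos(668°) = cos²334° - sin²334° = 0.6157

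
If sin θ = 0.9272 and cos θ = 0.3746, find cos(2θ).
cos(2θ) = cos²θ - sin²θ = -0.7194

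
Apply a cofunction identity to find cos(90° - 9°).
cos(90° - 9°) = sin(9°) = 0.1564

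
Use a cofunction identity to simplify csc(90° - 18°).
csc(90° - 18°) = sec(18°)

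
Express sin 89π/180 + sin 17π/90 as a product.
sin 89π/180 + sin 17π/90 = 2 sin(41π/120) cos(11π/72)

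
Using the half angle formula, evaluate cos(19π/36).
cos(19π/36) = -√((1 + cos 19π/18)/2) = -0.08716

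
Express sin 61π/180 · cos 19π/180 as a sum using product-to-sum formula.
sin 61π/180 cos 19π/180 = (1/2)[sin(61π/180+19π/180) + sin(61π/180-19π/180)]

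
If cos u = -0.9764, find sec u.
sec u = 1/cos u = -1.024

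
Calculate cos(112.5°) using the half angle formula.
cos(112.5°) = -√((1 + cos 225°)/2) = -0.3827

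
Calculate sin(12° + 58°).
sin(12° + 58°) = sin 12° cos 58° + cos 12° sin 58° = 0.9397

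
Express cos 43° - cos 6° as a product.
cos 43° - cos 6° = -2 sin(24.5°) sin(18.5°)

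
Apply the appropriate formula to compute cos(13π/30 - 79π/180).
cos(13π/30 - 79π/180) = cos 13π/30 cos 79π/180 + sin 13π/30 sin 79π/180 = 0.9998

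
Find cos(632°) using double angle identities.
cos(632°) = cos²316° - sin²316° = 0.0349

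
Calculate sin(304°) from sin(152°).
sin(304°) = 2 sin 152° cos 152° = -0.829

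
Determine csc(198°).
csc(198°) = -3.236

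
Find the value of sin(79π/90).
sin(79π/90) = 0.3746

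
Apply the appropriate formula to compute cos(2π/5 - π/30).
cos(2π/5 - π/30) = cos 2π/5 cos π/30 + sin 2π/5 sin π/30 = 0.4067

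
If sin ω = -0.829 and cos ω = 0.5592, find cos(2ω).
cos(2ω) = cos²ω - sin²ω = -0.3745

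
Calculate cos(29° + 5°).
cos(29° + 5°) = cos 29° cos 5° - sin 29° sin 5° = 0.829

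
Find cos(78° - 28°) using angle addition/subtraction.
cos(78° - 28°) = cos 78° cos 28° + sin 78° sin 28° = 0.6428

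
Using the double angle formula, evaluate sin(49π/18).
sin(49π/18) = 2 sin 49π/36 cos 49π/36 = 0.766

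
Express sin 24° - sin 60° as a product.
sin 24° - sin 60° = 2 cos(42°) sin(-18°)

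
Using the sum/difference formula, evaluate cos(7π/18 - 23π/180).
cos(7π/18 - 23π/180) = cos 7π/18 cos 23π/180 + sin 7π/18 sin 23π/180 = 0.682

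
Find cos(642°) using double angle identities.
cos(642°) = 2cos²321° - 1 = 0.2079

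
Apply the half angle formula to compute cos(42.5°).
cos(42.5°) = √((1 + cos 85°)/2) = 0.7373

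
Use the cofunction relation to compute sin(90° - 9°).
sin(90° - 9°) = cos(9°) = 0.9877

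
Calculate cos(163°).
cos(163°) = -0.9563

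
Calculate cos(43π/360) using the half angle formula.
cos(43π/360) = √((1 + cos 43π/180)/2) = 0.9304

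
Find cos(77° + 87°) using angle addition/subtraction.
cos(77° + 87°) = cos 77° cos 87° - sin 77° sin 87° = -0.9613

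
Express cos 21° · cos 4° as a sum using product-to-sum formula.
cos 21° cos 4° = (1/2)[cos(21°-4°) + cos(21°+4°)]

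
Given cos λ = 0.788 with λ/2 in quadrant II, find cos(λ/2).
cos(λ/2) = ±√((1 + cos λ)/2); negative since λ/2 ∈ QII, so cos(λ/2) = -0.9455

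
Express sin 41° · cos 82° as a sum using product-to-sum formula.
sin 41° cos 82° = (1/2)[sin(41°+82°) + sin(41°-82°)]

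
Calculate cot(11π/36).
cot(11π/36) = 0.7002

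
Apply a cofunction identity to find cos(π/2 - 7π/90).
cos(π/2 - 7π/90) = sin(7π/90) = 0.2419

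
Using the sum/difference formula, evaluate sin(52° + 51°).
sin(52° + 51°) = sin 52° cos 51° + cos 52° sin 51° = 0.9744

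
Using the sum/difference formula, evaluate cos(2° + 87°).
cos(2° + 87°) = cos 2° cos 87° - sin 2° sin 87° = 0.01745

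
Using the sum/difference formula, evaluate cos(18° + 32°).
cos(18° + 32°) = cos 18° cos 32° - sin 18° sin 32° = 0.6428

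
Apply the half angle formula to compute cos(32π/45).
cos(32π/45) = -√((1 + cos 64π/45)/2) = -0.6157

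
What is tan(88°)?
tan(88°) = 28.64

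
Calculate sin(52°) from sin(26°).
sin(52°) = 2 sin 26° cos 26° = 0.788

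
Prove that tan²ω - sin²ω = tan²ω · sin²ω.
LHS = sin²ω/cos²ω - sin²ω = sin²ω(1/cos²ω - 1) = sin²ω · (1 - cos²ω)/cos²ω = sin²ω · sin²ω/cos²ω = sin²ω · tan²ω = RHS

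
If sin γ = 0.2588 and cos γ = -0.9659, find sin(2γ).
sin(2γ) = 2 sin γ cos γ = -0.4999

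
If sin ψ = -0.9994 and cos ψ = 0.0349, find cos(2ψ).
cos(2ψ) = cos²ψ - sin²ψ = -0.9976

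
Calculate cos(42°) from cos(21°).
cos(42°) = cos²21° - sin²21° = 0.7431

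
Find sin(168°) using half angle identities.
sin(168°) = √((1 - cos 336°)/2) = 0.2079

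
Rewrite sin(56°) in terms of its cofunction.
sin(56°) = cos(90° - 56°) = cos(34°)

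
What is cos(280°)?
cos(280°) = 0.1736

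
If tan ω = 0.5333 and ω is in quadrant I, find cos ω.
cos ω = 0.8824 (using tan²ω + 1 = sec²ω)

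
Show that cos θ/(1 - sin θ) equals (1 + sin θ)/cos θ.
RHS = (1 + sin θ)(1 - sin θ) / (cos θ(1 - sin θ)) = (1 - sin²θ) / (cos θ(1 - sin θ)) = cos²θ / (cos θ(1 - sin θ)) = cos θ/(1 - sin θ) = LHS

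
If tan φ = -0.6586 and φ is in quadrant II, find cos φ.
cos φ = -0.8351 (using tan²φ + 1 = sec²φ)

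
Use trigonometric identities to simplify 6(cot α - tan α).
6(cot α - tan α) = 6(2 cot(2α)) (using Double angle)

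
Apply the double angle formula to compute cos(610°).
cos(610°) = cos²305° - sin²305° = -0.342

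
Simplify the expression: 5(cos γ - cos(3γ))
5(cos γ - cos(3γ)) = 5(2 sin(2γ) sin γ) (using Sum-to-product)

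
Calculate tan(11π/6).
tan(11π/6) = -√3/3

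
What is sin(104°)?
sin(104°) = 0.9703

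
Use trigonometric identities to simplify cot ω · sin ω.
cot ω · sin ω = cos ω (using Quotient identity)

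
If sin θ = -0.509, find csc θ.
csc θ = 1/sin θ = -1.965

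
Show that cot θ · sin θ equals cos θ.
LHS = (cos θ/sin θ) · sin θ = cos θ = RHS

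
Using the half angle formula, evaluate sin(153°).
sin(153°) = √((1 - cos 306°)/2) = 0.454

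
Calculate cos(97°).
cos(97°) = -0.1219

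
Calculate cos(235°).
cos(235°) = -0.5736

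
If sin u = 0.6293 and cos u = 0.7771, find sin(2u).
sin(2u) = 2 sin u cos u = 0.9781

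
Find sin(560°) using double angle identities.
sin(560°) = 2 sin 280° cos 280° = -0.342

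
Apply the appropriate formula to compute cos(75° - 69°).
cos(75° - 69°) = cos 75° cos 69° + sin 75° sin 69° = 0.9945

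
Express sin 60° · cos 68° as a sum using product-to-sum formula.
sin 60° cos 68° = (1/2)[sin(60°+68°) + sin(60°-68°)]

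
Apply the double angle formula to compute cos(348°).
cos(348°) = cos²174° - sin²174° = 0.9781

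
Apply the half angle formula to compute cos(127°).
cos(127°) = -√((1 + cos 254°)/2) = -0.6018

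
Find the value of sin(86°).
sin(86°) = 0.9976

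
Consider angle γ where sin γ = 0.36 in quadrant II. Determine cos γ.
cos γ = ±√(1 - sin²γ) = -0.933 (negative in QII)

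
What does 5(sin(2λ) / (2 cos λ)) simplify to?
5(sin(2λ) / (2 cos λ)) = 5(sin λ) (using Double angle)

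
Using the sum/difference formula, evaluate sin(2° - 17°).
sin(2° - 17°) = sin 2° cos 17° - cos 2° sin 17° = -(√6-√2)/4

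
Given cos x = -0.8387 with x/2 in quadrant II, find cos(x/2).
cos(x/2) = ±√((1 + cos x)/2); negative since x/2 ∈ QII, so cos(x/2) = -0.284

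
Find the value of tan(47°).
tan(47°) = 1.072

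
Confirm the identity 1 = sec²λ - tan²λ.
RHS = 1/cos²λ - sin²λ/cos²λ = (1 - sin²λ)/cos²λ = cos²λ/cos²λ = 1 = LHS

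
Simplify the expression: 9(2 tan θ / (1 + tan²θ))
9(2 tan θ / (1 + tan²θ)) = 9(sin(2θ)) (using Double angle)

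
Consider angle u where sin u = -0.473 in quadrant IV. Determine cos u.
cos u = √(1 - sin²u) = 0.8811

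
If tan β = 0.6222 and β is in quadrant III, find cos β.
cos β = -0.8491 (using tan²β + 1 = sec²β)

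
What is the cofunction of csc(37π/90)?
csc(37π/90) = sec(π/2 - 37π/90) = sec(4π/45)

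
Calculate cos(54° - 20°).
cos(54° - 20°) = cos 54° cos 20° + sin 54° sin 20° = 0.829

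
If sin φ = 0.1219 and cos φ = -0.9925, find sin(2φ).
sin(2φ) = 2 sin φ cos φ = -0.242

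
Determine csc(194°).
csc(194°) = -4.134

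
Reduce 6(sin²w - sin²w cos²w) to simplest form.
6(sin²w - sin²w cos²w) = 6(sin⁴w) (using Factoring)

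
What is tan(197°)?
tan(197°) = 0.3057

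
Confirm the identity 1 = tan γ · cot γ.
RHS = (sin γ/cos γ) · (cos γ/sin γ) = 1 = LHS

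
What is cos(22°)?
cos(22°) = 0.9272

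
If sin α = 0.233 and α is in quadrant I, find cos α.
cos α = 0.9725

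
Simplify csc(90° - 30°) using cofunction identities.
csc(90° - 30°) = sec(30°)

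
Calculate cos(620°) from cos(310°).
cos(620°) = cos²310° - sin²310° = -0.1736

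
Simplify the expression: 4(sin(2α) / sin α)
4(sin(2α) / sin α) = 4(2 cos α) (using Double angle)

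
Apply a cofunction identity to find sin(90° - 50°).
sin(90° - 50°) = cos(50°) = 0.6428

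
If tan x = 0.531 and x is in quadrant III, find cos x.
cos x = -0.8832 (using tan²x + 1 = sec²x)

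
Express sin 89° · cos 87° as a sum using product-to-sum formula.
sin 89° cos 87° = (1/2)[sin(89°+87°) + sin(89°-87°)]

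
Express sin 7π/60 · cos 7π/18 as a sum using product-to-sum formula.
sin 7π/60 cos 7π/18 = (1/2)[sin(7π/60+7π/18) + sin(7π/60-7π/18)]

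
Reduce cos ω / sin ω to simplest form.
cos ω / sin ω = cot ω (using Quotient identity)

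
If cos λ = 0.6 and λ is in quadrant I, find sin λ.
sin λ = 0.8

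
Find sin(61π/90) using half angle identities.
sin(61π/90) = √((1 - cos 61π/45)/2) = 0.848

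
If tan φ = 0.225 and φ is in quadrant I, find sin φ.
sin φ = 0.2195 (using tan²φ + 1 = sec²φ)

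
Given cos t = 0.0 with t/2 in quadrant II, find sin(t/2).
sin(t/2) = ±√((1 - cos t)/2); positive since t/2 ∈ QII, so sin(t/2) = √2/2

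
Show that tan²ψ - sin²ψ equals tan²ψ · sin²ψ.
LHS = sin²ψ/cos²ψ - sin²ψ = sin²ψ(1/cos²ψ - 1) = sin²ψ · (1 - cos²ψ)/cos²ψ = sin²ψ · sin²ψ/cos²ψ = sin²ψ · tan²ψ = RHS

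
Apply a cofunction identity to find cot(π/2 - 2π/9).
cot(π/2 - 2π/9) = tan(2π/9) = 0.8391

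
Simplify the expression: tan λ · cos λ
tan λ · cos λ = sin λ (using Quotient identity)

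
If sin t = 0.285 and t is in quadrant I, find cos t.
cos t = 0.9585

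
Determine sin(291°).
sin(291°) = -0.9336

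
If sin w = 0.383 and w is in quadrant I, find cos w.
cos w = 0.9237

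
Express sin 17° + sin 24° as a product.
sin 17° + sin 24° = 2 sin(20.5°) cos(-3.5°)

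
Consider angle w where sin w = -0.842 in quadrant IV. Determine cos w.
cos w = √(1 - sin²w) = 0.5395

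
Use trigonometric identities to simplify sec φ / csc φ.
sec φ / csc φ = tan φ (using Reciprocal identities)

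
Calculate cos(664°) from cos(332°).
cos(664°) = 2cos²332° - 1 = 0.5592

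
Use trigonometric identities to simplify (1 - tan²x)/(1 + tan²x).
(1 - tan²x)/(1 + tan²x) = cos(2x) (using Double angle)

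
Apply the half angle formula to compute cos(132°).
cos(132°) = -√((1 + cos 264°)/2) = -0.6691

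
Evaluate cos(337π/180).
cos(337π/180) = 0.9205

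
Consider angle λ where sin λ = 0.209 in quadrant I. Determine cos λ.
cos λ = √(1 - sin²λ) = 0.9779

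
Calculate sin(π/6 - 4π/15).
sin(π/6 - 4π/15) = sin π/6 cos 4π/15 - cos π/6 sin 4π/15 = -0.309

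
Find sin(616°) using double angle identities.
sin(616°) = 2 sin 308° cos 308° = -0.9703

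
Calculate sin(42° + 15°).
sin(42° + 15°) = sin 42° cos 15° + cos 42° sin 15° = 0.8387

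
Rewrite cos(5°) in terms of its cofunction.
cos(5°) = sin(90° - 5°) = sin(85°)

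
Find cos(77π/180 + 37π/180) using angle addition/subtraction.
cos(77π/180 + 37π/180) = cos 77π/180 cos 37π/180 - sin 77π/180 sin 37π/180 = -0.4067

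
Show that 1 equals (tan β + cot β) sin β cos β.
RHS = (sin β/cos β + cos β/sin β) sin β cos β = ((sin²β + cos²β)/(sin β cos β)) · sin β cos β = sin²β + cos²β = 1 = LHS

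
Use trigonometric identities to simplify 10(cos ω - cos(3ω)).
10(cos ω - cos(3ω)) = 10(2 sin(2ω) sin ω) (using Sum-to-product)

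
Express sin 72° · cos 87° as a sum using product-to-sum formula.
sin 72° cos 87° = (1/2)[sin(72°+87°) + sin(72°-87°)]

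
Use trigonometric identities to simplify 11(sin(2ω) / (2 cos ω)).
11(sin(2ω) / (2 cos ω)) = 11(sin ω) (using Double angle)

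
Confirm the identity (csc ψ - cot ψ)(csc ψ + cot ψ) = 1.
LHS = csc²ψ - cot²ψ = (1 + cot²ψ) - cot²ψ = 1 = RHS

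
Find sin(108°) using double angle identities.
sin(108°) = 2 sin 54° cos 54° = 0.9511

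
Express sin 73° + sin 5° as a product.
sin 73° + sin 5° = 2 sin(39°) cos(34°)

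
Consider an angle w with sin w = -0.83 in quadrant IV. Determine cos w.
cos w = √(1 - sin²w) = 0.5578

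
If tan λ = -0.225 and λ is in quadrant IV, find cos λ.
cos λ = 0.9756 (using tan²λ + 1 = sec²λ)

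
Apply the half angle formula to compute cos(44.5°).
cos(44.5°) = √((1 + cos 89°)/2) = 0.7133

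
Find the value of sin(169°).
sin(169°) = 0.1908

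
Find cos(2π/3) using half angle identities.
cos(2π/3) = -√((1 + cos 4π/3)/2) = -1/2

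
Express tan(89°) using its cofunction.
tan(89°) = cot(90° - 89°) = cot(1°)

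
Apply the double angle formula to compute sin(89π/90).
sin(89π/90) = 2 sin 89π/180 cos 89π/180 = 0.0349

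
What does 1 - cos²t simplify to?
1 - cos²t = sin²t (using Pythagorean identity)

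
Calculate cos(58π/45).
cos(58π/45) = -0.6157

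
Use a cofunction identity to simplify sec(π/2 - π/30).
sec(π/2 - π/30) = csc(π/30)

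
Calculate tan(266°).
tan(266°) = 14.3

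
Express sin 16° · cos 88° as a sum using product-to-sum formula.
sin 16° cos 88° = (1/2)[sin(16°+88°) + sin(16°-88°)]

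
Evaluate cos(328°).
cos(328°) = 0.848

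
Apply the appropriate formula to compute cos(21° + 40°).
cos(21° + 40°) = cos 21° cos 40° - sin 21° sin 40° = 0.4848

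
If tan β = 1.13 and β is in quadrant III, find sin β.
sin β = -0.7489 (using tan²β + 1 = sec²β)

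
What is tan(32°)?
tan(32°) = 0.6249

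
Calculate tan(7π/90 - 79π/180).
tan(7π/90 - 79π/180) = (tan 7π/90 - tan 79π/180)/(1 + tan 7π/90 tan 79π/180) = -2.145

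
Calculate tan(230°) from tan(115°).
tan(230°) = 2 tan 115° / (1 - tan²115°) = 1.192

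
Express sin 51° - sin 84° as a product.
sin 51° - sin 84° = 2 cos(67.5°) sin(-16.5°)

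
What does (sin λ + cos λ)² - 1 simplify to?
(sin λ + cos λ)² - 1 = sin(2λ) (using Pythagorean + double angle)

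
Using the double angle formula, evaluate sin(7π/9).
sin(7π/9) = 2 sin 7π/18 cos 7π/18 = 0.6428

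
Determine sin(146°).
sin(146°) = 0.5592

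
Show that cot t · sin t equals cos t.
LHS = (cos t/sin t) · sin t = cos t = RHS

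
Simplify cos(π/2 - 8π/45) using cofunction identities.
cos(π/2 - 8π/45) = sin(8π/45)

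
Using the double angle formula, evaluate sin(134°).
sin(134°) = 2 sin 67° cos 67° = 0.7193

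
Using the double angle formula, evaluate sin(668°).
sin(668°) = 2 sin 334° cos 334° = -0.788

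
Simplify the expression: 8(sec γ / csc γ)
8(sec γ / csc γ) = 8(tan γ) (using Reciprocal identities)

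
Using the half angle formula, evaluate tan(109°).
tan(109°) = sin 218° / (1 + cos 218°) = -2.904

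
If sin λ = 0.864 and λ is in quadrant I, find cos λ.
cos λ = 0.5035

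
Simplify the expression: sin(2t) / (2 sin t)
sin(2t) / (2 sin t) = cos t (using Double angle)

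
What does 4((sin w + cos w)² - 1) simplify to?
4((sin w + cos w)² - 1) = 4(sin(2w)) (using Pythagorean + double angle)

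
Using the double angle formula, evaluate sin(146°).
sin(146°) = 2 sin 73° cos 73° = 0.5592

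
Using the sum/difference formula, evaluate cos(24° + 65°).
cos(24° + 65°) = cos 24° cos 65° - sin 24° sin 65° = 0.01745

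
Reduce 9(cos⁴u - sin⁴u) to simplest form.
9(cos⁴u - sin⁴u) = 9(cos(2u)) (using Factoring + double angle)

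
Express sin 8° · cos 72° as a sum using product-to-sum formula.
sin 8° cos 72° = (1/2)[sin(8°+72°) + sin(8°-72°)]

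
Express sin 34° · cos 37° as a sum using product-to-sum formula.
sin 34° cos 37° = (1/2)[sin(34°+37°) + sin(34°-37°)]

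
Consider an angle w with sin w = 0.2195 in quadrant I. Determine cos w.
cos w = √(1 - sin²w) = 0.9756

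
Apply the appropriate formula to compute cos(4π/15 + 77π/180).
cos(4π/15 + 77π/180) = cos 4π/15 cos 77π/180 - sin 4π/15 sin 77π/180 = -0.5736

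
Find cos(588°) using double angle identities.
cos(588°) = cos²294° - sin²294° = -0.6691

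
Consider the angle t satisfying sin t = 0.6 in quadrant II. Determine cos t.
cos t = ±√(1 - sin²t) = -0.8 (negative in QII)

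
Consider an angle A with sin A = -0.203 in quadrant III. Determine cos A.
cos A = ±√(1 - sin²A) = -0.9792 (negative in QIII)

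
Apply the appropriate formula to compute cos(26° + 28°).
cos(26° + 28°) = cos 26° cos 28° - sin 26° sin 28° = 0.5878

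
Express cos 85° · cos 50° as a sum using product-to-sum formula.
cos 85° cos 50° = (1/2)[cos(85°-50°) + cos(85°+50°)]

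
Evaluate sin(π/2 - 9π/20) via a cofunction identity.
sin(π/2 - 9π/20) = cos(9π/20) = 0.1564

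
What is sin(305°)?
sin(305°) = -0.8192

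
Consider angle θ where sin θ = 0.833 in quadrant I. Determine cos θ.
cos θ = √(1 - sin²θ) = 0.5533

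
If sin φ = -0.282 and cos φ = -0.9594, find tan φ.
tan φ = sin φ / cos φ = 0.2939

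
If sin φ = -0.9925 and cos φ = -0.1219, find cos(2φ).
cos(2φ) = cos²φ - sin²φ = -0.9702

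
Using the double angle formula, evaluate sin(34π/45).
sin(34π/45) = 2 sin 17π/45 cos 17π/45 = 0.6947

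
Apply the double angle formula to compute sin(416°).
sin(416°) = 2 sin 208° cos 208° = 0.829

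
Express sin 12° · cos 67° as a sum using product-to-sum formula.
sin 12° cos 67° = (1/2)[sin(12°+67°) + sin(12°-67°)]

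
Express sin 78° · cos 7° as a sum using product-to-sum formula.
sin 78° cos 7° = (1/2)[sin(78°+7°) + sin(78°-7°)]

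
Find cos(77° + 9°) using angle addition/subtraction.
cos(77° + 9°) = cos 77° cos 9° - sin 77° sin 9° = 0.06976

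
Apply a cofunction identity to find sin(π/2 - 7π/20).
sin(π/2 - 7π/20) = cos(7π/20) = 0.454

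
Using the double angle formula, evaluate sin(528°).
sin(528°) = 2 sin 264° cos 264° = 0.2079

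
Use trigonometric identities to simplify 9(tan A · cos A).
9(tan A · cos A) = 9(sin A) (using Quotient identity)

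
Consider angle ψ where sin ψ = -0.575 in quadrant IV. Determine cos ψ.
cos ψ = √(1 - sin²ψ) = 0.8182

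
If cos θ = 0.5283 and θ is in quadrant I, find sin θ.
sin θ = 0.8491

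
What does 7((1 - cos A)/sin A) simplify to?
7((1 - cos A)/sin A) = 7(tan(A/2)) (using Half angle)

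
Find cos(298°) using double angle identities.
cos(298°) = cos²149° - sin²149° = 0.4695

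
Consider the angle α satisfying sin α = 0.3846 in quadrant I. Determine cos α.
cos α = √(1 - sin²α) = 0.9231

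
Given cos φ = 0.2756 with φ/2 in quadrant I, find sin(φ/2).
sin(φ/2) = ±√((1 - cos φ)/2); positive since φ/2 ∈ QI, so sin(φ/2) = 0.6018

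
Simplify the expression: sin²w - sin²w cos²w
sin²w - sin²w cos²w = sin⁴w (using Factoring)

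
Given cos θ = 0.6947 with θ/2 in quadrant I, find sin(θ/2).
sin(θ/2) = ±√((1 - cos θ)/2); positive since θ/2 ∈ QI, so sin(θ/2) = 0.3907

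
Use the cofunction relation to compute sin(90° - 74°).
sin(90° - 74°) = cos(74°) = 0.2756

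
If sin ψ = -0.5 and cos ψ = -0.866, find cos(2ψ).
cos(2ψ) = cos²ψ - sin²ψ = 0.5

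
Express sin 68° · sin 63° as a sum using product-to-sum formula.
sin 68° sin 63° = (1/2)[cos(68°-63°) - cos(68°+63°)]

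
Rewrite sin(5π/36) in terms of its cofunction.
sin(5π/36) = cos(π/2 - 5π/36) = cos(13π/36)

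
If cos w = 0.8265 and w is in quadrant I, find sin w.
sin w = 0.5629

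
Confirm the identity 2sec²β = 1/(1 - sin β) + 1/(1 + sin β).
RHS = [(1 + sin β) + (1 - sin β)] / [(1 - sin β)(1 + sin β)] = 2/(1 - sin²β) = 2/cos²β = 2sec²β = LHS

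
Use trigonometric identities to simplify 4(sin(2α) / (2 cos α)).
4(sin(2α) / (2 cos α)) = 4(sin α) (using Double angle)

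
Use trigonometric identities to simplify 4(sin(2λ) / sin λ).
4(sin(2λ) / sin λ) = 4(2 cos λ) (using Double angle)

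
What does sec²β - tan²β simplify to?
sec²β - tan²β = 1 (using Pythagorean identity)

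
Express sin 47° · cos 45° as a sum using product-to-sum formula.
sin 47° cos 45° = (1/2)[sin(47°+45°) + sin(47°-45°)]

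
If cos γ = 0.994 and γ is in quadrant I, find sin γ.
sin γ = 0.1094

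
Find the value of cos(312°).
cos(312°) = 0.6691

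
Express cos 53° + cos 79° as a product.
cos 53° + cos 79° = 2 cos(66°) cos(-13°)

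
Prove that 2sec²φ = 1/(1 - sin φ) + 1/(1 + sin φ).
RHS = [(1 + sin φ) + (1 - sin φ)] / [(1 - sin φ)(1 + sin φ)] = 2/(1 - sin²φ) = 2/cos²φ = 2sec²φ = LHS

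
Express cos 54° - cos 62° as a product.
cos 54° - cos 62° = -2 sin(58°) sin(-4°)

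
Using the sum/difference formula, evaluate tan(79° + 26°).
tan(79° + 26°) = (tan 79° + tan 26°)/(1 - tan 79° tan 26°) = -(2+√3)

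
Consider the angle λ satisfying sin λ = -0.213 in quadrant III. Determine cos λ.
cos λ = ±√(1 - sin²λ) = -0.9771 (negative in QIII)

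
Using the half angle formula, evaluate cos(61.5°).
cos(61.5°) = √((1 + cos 123°)/2) = 0.4772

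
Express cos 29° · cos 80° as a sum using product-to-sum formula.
cos 29° cos 80° = (1/2)[cos(29°-80°) + cos(29°+80°)]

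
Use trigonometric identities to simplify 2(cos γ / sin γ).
2(cos γ / sin γ) = 2(cot γ) (using Quotient identity)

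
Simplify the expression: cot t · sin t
cot t · sin t = cos t (using Quotient identity)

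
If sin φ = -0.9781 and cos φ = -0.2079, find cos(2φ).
cos(2φ) = cos²φ - sin²φ = -0.9135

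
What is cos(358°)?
cos(358°) = 0.9994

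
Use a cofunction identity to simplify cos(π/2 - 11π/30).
cos(π/2 - 11π/30) = sin(11π/30)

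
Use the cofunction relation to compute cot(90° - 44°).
cot(90° - 44°) = tan(44°) = 0.9657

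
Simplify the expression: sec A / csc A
sec A / csc A = tan A (using Reciprocal identities)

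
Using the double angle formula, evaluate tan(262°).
tan(262°) = 2 tan 131° / (1 - tan²131°) = 7.115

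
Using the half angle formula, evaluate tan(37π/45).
tan(37π/45) = sin 74π/45 / (1 + cos 74π/45) = -0.6249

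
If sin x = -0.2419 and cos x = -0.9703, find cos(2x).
cos(2x) = cos²x - sin²x = 0.883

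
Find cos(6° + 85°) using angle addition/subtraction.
cos(6° + 85°) = cos 6° cos 85° - sin 6° sin 85° = -0.01745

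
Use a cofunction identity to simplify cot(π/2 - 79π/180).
cot(π/2 - 79π/180) = tan(79π/180)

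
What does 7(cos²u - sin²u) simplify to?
7(cos²u - sin²u) = 7(cos(2u)) (using Double angle)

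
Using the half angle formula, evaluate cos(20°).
cos(20°) = √((1 + cos 40°)/2) = 0.9397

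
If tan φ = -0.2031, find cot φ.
cot φ = 1/tan φ = -4.924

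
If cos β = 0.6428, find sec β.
sec β = 1/cos β = 1.556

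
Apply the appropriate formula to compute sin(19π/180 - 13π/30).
sin(19π/180 - 13π/30) = sin 19π/180 cos 13π/30 - cos 19π/180 sin 13π/30 = -0.8572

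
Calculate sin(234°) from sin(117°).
sin(234°) = 2 sin 117° cos 117° = -0.809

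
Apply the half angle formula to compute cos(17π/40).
cos(17π/40) = √((1 + cos 17π/20)/2) = 0.2334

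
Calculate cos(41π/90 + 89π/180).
cos(41π/90 + 89π/180) = cos 41π/90 cos 89π/180 - sin 41π/90 sin 89π/180 = -0.9877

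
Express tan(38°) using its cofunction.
tan(38°) = cot(90° - 38°) = cot(52°)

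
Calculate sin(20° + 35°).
sin(20° + 35°) = sin 20° cos 35° + cos 20° sin 35° = 0.8192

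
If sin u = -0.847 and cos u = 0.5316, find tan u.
tan u = sin u / cos u = -1.593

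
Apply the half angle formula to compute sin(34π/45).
sin(34π/45) = √((1 - cos 68π/45)/2) = 0.6947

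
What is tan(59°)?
tan(59°) = 1.664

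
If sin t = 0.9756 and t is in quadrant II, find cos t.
cos t = -0.2196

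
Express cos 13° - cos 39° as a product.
cos 13° - cos 39° = -2 sin(26°) sin(-13°)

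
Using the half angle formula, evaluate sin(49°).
sin(49°) = √((1 - cos 98°)/2) = 0.7547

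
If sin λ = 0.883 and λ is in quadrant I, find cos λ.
cos λ = 0.4694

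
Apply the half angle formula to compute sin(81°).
sin(81°) = √((1 - cos 162°)/2) = 0.9877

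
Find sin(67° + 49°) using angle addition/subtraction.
sin(67° + 49°) = sin 67° cos 49° + cos 67° sin 49° = 0.8988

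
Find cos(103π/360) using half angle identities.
cos(103π/360) = √((1 + cos 103π/180)/2) = 0.6225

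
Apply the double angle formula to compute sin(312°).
sin(312°) = 2 sin 156° cos 156° = -0.7431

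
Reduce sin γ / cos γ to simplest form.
sin γ / cos γ = tan γ (using Quotient identity)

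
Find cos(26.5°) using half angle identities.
cos(26.5°) = √((1 + cos 53°)/2) = 0.8949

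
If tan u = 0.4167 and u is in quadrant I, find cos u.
cos u = 0.9231 (using tan²u + 1 = sec²u)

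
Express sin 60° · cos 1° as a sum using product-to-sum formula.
sin 60° cos 1° = (1/2)[sin(60°+1°) + sin(60°-1°)]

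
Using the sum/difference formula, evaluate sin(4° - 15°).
sin(4° - 15°) = sin 4° cos 15° - cos 4° sin 15° = -0.1908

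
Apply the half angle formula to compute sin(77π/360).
sin(77π/360) = √((1 - cos 77π/180)/2) = 0.6225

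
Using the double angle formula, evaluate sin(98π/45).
sin(98π/45) = 2 sin 49π/45 cos 49π/45 = 0.5299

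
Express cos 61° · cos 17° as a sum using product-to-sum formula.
cos 61° cos 17° = (1/2)[cos(61°-17°) + cos(61°+17°)]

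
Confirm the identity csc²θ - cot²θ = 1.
LHS = 1/sin²θ - cos²θ/sin²θ = (1 - cos²θ)/sin²θ = sin²θ/sin²θ = 1 = RHS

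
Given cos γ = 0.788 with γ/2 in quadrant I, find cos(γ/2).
cos(γ/2) = ±√((1 + cos γ)/2); positive since γ/2 ∈ QI, so cos(γ/2) = 0.9455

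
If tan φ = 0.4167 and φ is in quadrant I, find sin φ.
sin φ = 0.3846 (using tan²φ + 1 = sec²φ)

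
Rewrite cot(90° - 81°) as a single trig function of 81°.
cot(90° - 81°) = tan(81°)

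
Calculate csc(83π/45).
csc(83π/45) = -2.13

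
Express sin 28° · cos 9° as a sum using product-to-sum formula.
sin 28° cos 9° = (1/2)[sin(28°+9°) + sin(28°-9°)]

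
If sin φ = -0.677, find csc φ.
csc φ = 1/sin φ = -1.477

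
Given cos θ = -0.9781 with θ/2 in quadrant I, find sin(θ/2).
sin(θ/2) = ±√((1 - cos θ)/2); positive since θ/2 ∈ QI, so sin(θ/2) = 0.9945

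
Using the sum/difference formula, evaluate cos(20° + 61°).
cos(20° + 61°) = cos 20° cos 61° - sin 20° sin 61° = 0.1564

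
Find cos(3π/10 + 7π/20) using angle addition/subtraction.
cos(3π/10 + 7π/20) = cos 3π/10 cos 7π/20 - sin 3π/10 sin 7π/20 = -0.454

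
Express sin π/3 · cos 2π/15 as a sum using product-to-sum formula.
sin π/3 cos 2π/15 = (1/2)[sin(π/3+2π/15) + sin(π/3-2π/15)]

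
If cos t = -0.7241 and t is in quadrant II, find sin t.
sin t = 0.6897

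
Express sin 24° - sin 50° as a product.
sin 24° - sin 50° = 2 cos(37°) sin(-13°)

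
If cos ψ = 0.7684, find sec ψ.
sec ψ = 1/cos ψ = 1.301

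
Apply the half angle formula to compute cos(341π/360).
cos(341π/360) = -√((1 + cos 341π/180)/2) = -0.9863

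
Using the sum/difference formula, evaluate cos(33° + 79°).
cos(33° + 79°) = cos 33° cos 79° - sin 33° sin 79° = -0.3746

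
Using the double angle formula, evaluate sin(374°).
sin(374°) = 2 sin 187° cos 187° = 0.2419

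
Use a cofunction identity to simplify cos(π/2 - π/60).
cos(π/2 - π/60) = sin(π/60)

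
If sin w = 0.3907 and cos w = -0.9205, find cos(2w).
cos(2w) = cos²w - sin²w = 0.6947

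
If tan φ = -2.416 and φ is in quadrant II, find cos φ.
cos φ = -0.3824 (using tan²φ + 1 = sec²φ)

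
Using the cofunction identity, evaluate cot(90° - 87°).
cot(90° - 87°) = tan(87°) = 19.08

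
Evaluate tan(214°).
tan(214°) = 0.6745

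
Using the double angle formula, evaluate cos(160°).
cos(160°) = cos²80° - sin²80° = -0.9397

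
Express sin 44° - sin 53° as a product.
sin 44° - sin 53° = 2 cos(48.5°) sin(-4.5°)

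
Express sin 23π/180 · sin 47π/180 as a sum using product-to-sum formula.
sin 23π/180 sin 47π/180 = (1/2)[cos(23π/180-47π/180) - cos(23π/180+47π/180)]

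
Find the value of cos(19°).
cos(19°) = 0.9455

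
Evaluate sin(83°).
sin(83°) = 0.9925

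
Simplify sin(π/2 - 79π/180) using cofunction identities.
sin(π/2 - 79π/180) = cos(79π/180)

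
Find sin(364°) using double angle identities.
sin(364°) = 2 sin 182° cos 182° = 0.06976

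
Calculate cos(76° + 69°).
cos(76° + 69°) = cos 76° cos 69° - sin 76° sin 69° = -0.8192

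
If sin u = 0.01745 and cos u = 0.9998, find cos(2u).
cos(2u) = cos²u - sin²u = 0.9993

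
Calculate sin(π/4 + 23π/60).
sin(π/4 + 23π/60) = sin π/4 cos 23π/60 + cos π/4 sin 23π/60 = 0.9135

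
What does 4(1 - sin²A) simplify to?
4(1 - sin²A) = 4(cos²A) (using Pythagorean identity)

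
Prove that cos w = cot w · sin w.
RHS = (cos w/sin w) · sin w = cos w = LHS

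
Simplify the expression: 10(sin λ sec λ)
10(sin λ sec λ) = 10(tan λ) (using Reciprocal + quotient)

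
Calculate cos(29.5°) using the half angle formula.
cos(29.5°) = √((1 + cos 59°)/2) = 0.8704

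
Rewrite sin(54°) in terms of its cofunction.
sin(54°) = cos(90° - 54°) = cos(36°)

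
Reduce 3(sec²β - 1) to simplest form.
3(sec²β - 1) = 3(tan²β) (using Pythagorean identity)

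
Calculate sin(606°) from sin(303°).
sin(606°) = 2 sin 303° cos 303° = -0.9135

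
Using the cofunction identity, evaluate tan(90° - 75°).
tan(90° - 75°) = cot(75°) = 2-√3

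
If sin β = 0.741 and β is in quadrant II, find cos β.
cos β = -0.6715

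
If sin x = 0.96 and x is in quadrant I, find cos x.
cos x = 0.28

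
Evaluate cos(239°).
cos(239°) = -0.515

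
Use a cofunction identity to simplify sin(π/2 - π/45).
sin(π/2 - π/45) = cos(π/45)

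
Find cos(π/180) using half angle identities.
cos(π/180) = √((1 + cos π/90)/2) = 0.9998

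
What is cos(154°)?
cos(154°) = -0.8988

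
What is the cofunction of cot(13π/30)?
cot(13π/30) = tan(π/2 - 13π/30) = tan(π/15)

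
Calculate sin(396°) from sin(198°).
sin(396°) = 2 sin 198° cos 198° = 0.5878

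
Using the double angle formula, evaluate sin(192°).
sin(192°) = 2 sin 96° cos 96° = -0.2079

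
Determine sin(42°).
sin(42°) = 0.6691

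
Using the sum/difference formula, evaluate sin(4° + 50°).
sin(4° + 50°) = sin 4° cos 50° + cos 4° sin 50° = 0.809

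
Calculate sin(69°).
sin(69°) = 0.9336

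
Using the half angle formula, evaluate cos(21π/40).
cos(21π/40) = -√((1 + cos 21π/20)/2) = -0.07846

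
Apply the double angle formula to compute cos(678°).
cos(678°) = cos²339° - sin²339° = 0.7431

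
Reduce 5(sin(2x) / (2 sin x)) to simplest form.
5(sin(2x) / (2 sin x)) = 5(cos x) (using Double angle)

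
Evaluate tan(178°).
tan(178°) = -0.03492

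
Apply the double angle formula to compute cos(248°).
cos(248°) = cos²124° - sin²124° = -0.3746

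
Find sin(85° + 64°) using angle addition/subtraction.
sin(85° + 64°) = sin 85° cos 64° + cos 85° sin 64° = 0.515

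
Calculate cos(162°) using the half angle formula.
cos(162°) = -√((1 + cos 324°)/2) = -0.9511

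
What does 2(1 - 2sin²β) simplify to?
2(1 - 2sin²β) = 2(cos(2β)) (using Double angle)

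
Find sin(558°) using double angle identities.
sin(558°) = 2 sin 279° cos 279° = -0.309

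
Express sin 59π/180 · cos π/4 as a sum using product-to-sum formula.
sin 59π/180 cos π/4 = (1/2)[sin(59π/180+π/4) + sin(59π/180-π/4)]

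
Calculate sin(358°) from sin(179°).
sin(358°) = 2 sin 179° cos 179° = -0.0349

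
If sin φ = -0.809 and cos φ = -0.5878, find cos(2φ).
cos(2φ) = cos²φ - sin²φ = -0.309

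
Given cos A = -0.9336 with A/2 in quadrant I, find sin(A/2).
sin(A/2) = ±√((1 - cos A)/2); positive since A/2 ∈ QI, so sin(A/2) = 0.9833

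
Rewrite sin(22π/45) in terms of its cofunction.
sin(22π/45) = cos(π/2 - 22π/45) = cos(π/90)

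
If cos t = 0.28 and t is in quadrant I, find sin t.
sin t = 0.96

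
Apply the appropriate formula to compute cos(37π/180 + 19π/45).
cos(37π/180 + 19π/45) = cos 37π/180 cos 19π/45 - sin 37π/180 sin 19π/45 = -0.3907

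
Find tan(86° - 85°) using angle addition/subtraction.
tan(86° - 85°) = (tan 86° - tan 85°)/(1 + tan 86° tan 85°) = 0.01746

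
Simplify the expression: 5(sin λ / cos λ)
5(sin λ / cos λ) = 5(tan λ) (using Quotient identity)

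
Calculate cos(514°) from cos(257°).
cos(514°) = cos²257° - sin²257° = -0.8988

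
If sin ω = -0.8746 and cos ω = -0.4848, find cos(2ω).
cos(2ω) = cos²ω - sin²ω = -0.5299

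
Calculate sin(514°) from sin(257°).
sin(514°) = 2 sin 257° cos 257° = 0.4384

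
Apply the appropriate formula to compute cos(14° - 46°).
cos(14° - 46°) = cos 14° cos 46° + sin 14° sin 46° = 0.848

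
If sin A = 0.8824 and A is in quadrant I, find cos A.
cos A = 0.4705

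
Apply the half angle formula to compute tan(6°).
tan(6°) = sin 12° / (1 + cos 12°) = 0.1051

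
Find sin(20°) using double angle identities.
sin(20°) = 2 sin 10° cos 10° = 0.342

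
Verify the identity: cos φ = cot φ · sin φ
RHS = (cos φ/sin φ) · sin φ = cos φ = LHS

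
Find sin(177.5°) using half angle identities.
sin(177.5°) = √((1 - cos 355°)/2) = 0.04362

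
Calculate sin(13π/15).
sin(13π/15) = 0.4067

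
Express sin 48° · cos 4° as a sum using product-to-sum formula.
sin 48° cos 4° = (1/2)[sin(48°+4°) + sin(48°-4°)]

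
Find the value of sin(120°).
sin(120°) = √3/2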